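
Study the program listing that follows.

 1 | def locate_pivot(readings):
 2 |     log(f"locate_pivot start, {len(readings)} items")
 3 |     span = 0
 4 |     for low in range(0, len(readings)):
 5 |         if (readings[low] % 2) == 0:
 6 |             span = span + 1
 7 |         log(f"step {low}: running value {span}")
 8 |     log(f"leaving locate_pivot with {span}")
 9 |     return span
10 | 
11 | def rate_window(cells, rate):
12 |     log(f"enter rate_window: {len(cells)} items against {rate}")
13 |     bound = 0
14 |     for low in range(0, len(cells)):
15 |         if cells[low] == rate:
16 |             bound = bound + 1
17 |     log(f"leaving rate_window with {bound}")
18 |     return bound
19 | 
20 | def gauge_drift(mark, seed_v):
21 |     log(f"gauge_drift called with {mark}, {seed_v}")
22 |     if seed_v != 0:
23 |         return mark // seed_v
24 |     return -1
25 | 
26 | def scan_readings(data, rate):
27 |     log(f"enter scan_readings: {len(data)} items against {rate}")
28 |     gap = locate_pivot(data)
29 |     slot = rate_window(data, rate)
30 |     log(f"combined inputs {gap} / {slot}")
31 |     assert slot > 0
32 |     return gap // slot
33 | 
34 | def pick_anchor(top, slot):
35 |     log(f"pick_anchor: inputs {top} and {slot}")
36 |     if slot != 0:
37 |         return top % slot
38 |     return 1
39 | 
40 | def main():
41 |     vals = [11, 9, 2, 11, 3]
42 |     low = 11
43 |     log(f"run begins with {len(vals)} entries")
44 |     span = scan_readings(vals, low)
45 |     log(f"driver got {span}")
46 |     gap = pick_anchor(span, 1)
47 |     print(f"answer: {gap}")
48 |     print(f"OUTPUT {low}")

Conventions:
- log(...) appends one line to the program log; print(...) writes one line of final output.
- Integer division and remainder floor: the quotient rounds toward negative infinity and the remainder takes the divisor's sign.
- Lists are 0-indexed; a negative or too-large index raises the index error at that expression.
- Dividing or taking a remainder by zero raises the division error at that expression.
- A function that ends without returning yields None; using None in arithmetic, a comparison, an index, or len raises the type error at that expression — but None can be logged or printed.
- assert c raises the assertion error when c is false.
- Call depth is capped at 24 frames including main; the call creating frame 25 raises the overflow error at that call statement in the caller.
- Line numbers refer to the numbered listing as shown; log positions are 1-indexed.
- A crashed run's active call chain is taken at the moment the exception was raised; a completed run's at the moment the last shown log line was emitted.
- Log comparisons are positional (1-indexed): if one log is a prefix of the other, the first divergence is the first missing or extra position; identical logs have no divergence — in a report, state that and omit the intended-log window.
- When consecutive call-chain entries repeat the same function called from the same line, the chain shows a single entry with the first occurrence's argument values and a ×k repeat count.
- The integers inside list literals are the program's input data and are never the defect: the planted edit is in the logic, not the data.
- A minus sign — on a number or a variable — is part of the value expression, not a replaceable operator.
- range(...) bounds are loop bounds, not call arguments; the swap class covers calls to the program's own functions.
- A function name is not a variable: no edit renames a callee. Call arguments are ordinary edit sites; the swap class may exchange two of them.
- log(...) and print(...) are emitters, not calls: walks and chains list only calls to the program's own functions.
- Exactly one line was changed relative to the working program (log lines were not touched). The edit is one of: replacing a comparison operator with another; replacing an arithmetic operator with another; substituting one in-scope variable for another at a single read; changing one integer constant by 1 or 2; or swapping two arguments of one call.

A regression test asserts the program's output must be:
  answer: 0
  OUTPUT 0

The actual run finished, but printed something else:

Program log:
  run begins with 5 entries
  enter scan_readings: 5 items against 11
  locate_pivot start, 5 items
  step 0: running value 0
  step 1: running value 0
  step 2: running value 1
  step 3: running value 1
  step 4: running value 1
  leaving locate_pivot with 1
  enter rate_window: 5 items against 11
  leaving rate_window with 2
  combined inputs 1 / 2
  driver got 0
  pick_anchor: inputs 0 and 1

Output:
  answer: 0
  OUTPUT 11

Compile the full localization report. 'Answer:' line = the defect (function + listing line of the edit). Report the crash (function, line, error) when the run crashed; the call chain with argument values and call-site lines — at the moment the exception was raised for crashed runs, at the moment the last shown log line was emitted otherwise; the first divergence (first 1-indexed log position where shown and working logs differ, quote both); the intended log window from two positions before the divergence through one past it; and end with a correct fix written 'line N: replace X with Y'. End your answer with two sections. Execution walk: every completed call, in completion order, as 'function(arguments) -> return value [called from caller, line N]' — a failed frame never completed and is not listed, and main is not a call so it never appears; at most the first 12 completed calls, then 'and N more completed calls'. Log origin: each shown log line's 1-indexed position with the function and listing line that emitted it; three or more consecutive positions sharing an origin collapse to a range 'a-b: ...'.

Answer: the defect is in main at line 48.
Core observation: No log line changed; the fault shows up purely in the output.
Call chain: main -> pick_anchor(0, 1) (called at line 46).
First divergence: there is none — every log position agrees.
Execution walk:
  locate_pivot([11, 9, 2, 11, 3]) -> 1  [called from scan_readings, line 28]
  rate_window([11, 9, 2, 11, 3], 11) -> 2  [called from scan_readings, line 29]
  scan_readings([11, 9, 2, 11, 3], 11) -> 0  [called from main, line 44]
  pick_anchor(0, 1) -> 0  [called from main, line 46]
Origin of each log line:
  1: logged in main at line 43
  2: logged in scan_readings at line 27
  3: logged in locate_pivot at line 2
  4-8: logged in locate_pivot at line 7
  9: logged in locate_pivot at line 8
  10: logged in rate_window at line 12
  11: logged in rate_window at line 17
  12: logged in scan_readings at line 30
  13: logged in main at line 45
  14: logged in pick_anchor at line 35
A correct fix: line 48: replace `low` with `span`.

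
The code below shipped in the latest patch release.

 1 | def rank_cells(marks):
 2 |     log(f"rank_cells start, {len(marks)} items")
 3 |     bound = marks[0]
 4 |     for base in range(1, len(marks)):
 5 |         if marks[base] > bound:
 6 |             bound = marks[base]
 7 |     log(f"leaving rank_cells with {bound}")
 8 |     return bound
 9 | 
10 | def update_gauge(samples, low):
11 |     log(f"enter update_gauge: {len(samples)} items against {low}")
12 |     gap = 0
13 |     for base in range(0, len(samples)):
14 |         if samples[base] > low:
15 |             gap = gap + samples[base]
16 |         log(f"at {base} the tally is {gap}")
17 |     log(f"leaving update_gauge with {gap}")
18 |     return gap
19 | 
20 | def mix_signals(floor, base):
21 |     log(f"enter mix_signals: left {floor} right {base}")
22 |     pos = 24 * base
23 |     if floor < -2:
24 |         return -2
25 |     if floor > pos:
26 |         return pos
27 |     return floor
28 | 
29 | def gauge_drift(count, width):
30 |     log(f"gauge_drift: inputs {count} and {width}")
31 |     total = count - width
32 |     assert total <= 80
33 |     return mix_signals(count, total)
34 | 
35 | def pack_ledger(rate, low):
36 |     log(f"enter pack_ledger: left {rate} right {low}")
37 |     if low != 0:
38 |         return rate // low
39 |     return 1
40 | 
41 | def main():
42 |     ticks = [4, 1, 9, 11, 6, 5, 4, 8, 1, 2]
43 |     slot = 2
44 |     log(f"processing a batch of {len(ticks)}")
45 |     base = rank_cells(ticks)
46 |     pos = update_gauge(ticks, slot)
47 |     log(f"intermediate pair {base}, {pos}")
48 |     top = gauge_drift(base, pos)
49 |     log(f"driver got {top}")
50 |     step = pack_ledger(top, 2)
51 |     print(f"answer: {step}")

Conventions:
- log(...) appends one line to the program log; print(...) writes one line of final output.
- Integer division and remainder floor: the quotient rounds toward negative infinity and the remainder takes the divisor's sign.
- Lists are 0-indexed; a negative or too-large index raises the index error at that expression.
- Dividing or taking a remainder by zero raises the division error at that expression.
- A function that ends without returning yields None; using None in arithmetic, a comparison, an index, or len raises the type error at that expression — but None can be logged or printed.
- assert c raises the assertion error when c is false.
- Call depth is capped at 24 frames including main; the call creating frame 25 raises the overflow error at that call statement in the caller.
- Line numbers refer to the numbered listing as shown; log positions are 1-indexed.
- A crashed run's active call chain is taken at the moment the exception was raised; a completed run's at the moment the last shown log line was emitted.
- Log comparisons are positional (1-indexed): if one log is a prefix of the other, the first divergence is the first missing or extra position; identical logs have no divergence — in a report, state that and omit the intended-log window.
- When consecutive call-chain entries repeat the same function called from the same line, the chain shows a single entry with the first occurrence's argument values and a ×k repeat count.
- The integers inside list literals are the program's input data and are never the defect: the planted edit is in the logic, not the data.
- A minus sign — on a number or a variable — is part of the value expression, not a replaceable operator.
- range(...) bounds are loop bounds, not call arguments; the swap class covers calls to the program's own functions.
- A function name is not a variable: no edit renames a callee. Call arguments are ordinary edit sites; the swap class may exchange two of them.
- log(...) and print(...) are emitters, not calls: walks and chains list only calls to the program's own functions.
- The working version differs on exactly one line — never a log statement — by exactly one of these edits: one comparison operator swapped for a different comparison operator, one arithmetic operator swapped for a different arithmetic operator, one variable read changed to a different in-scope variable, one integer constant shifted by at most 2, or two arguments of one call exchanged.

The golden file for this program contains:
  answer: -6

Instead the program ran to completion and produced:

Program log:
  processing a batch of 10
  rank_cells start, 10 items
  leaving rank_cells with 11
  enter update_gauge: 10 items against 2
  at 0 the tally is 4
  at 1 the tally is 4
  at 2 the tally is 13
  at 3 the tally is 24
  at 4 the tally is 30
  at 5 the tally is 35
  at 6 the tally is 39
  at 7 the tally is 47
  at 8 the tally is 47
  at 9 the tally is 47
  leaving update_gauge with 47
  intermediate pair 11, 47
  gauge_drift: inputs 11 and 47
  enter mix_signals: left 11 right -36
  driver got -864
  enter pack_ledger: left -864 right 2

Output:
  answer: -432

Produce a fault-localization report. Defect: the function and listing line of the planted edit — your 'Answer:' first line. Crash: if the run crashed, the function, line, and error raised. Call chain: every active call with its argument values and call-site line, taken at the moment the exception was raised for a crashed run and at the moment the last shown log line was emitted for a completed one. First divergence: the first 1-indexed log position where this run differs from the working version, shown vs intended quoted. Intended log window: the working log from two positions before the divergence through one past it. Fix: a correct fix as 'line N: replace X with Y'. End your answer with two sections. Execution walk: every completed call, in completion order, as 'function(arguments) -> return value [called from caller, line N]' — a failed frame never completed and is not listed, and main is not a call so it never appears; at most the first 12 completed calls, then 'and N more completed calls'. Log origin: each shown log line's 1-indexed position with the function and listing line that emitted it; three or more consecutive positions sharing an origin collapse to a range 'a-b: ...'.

Answer: the defect is in mix_signals at line 22.
Key observation: The log first diverges at position 19: the faulty run prints 'driver got -864' where the working version prints 'driver got -12'.
Call chain: main -> pack_ledger(-864, 2) (called at line 50).
First divergence: position 19; shown 'driver got -864' vs intended 'driver got -12'.
Intended log window:
  17: gauge_drift: inputs 11 and 47
  18: enter mix_signals: left 11 right -36
  19: driver got -12
  20: enter pack_ledger: left -12 right 2
Execution walk:
  rank_cells([4, 1, 9, 11, 6, 5, 4, 8, 1, 2]) -> 11  [called from main, line 45]
  update_gauge([4, 1, 9, 11, 6, 5, 4, 8, 1, 2], 2) -> 47  [called from main, line 46]
  mix_signals(11, -36) -> -864  [called from gauge_drift, line 33]
  gauge_drift(11, 47) -> -864  [called from main, line 48]
  pack_ledger(-864, 2) -> -432  [called from main, line 50]
Log line origins:
  1: from main, line 44
  2: from rank_cells, line 2
  3: from rank_cells, line 7
  4: from update_gauge, line 11
  5-14: from update_gauge, line 16
  15: from update_gauge, line 17
  16: from main, line 47
  17: from gauge_drift, line 30
  18: from mix_signals, line 21
  19: from main, line 49
  20: from pack_ledger, line 36
A correct fix: line 22: replace `*` with `+`.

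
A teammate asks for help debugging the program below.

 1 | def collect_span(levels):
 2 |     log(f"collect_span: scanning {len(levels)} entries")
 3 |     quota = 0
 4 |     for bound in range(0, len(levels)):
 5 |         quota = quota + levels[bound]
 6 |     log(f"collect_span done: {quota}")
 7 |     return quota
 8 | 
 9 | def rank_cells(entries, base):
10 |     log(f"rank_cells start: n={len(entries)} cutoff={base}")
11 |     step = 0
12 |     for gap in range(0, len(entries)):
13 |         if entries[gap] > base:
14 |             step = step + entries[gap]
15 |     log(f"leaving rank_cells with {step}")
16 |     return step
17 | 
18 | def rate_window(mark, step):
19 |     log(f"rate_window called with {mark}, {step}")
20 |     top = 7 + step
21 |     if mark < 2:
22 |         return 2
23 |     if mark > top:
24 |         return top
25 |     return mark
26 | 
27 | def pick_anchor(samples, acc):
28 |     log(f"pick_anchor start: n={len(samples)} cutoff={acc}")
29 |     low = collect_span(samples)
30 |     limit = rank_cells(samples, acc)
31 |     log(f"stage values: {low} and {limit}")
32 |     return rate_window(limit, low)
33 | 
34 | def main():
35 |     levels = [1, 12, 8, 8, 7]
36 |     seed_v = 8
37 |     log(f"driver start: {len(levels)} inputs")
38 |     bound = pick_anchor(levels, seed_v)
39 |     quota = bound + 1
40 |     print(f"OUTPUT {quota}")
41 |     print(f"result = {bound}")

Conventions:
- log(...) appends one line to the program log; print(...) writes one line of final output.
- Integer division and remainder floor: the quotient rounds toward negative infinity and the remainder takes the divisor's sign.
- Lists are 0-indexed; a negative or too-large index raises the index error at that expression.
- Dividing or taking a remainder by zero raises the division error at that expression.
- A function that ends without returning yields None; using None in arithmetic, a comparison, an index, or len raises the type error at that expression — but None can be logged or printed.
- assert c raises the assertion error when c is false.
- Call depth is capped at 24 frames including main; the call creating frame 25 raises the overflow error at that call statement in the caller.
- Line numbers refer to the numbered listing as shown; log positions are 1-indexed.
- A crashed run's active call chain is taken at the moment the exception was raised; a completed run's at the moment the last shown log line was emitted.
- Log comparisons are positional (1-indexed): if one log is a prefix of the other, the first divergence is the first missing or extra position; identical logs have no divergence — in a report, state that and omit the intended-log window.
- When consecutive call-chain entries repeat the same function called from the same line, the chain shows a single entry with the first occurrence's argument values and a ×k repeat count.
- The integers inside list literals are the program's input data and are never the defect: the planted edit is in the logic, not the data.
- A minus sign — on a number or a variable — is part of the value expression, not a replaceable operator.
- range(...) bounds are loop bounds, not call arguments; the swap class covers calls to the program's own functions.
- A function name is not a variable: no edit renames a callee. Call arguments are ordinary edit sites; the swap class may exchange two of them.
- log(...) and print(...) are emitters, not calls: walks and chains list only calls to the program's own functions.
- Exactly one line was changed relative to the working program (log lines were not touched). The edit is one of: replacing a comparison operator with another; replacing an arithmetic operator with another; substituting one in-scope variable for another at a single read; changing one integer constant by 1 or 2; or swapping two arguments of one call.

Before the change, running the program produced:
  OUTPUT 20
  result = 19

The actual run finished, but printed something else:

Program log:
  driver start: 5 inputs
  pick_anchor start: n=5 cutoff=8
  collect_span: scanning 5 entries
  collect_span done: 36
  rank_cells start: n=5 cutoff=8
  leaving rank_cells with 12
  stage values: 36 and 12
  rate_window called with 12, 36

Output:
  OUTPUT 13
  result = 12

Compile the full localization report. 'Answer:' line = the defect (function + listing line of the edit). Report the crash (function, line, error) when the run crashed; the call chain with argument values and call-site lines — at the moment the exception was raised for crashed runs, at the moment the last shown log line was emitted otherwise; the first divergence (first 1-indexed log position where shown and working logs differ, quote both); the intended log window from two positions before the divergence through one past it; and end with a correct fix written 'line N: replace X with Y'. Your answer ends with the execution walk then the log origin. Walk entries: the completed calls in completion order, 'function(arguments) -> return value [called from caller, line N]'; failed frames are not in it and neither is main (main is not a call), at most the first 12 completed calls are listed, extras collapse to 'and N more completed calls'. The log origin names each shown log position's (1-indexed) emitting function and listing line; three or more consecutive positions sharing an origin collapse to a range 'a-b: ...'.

Answer: the defect is in pick_anchor at line 32.
The tell: Log line 8 is where behavior first shows: 'rate_window called with 12, 36' appears instead of 'rate_window called with 36, 12'.
Call chain: main -> pick_anchor([1, 12, 8, 8, 7], 8) (called at line 38) -> rate_window(12, 36) (called at line 32).
First divergence: at position 8 the run shows 'rate_window called with 12, 36' where the working version logs 'rate_window called with 36, 12'.
Intended log window:
  6: leaving rank_cells with 12
  7: stage values: 36 and 12
  8: rate_window called with 36, 12
Execution walk:
  collect_span([1, 12, 8, 8, 7]) -> 36  [called from pick_anchor, line 29]
  rank_cells([1, 12, 8, 8, 7], 8) -> 12  [called from pick_anchor, line 30]
  rate_window(12, 36) -> 12  [called from pick_anchor, line 32]
  pick_anchor([1, 12, 8, 8, 7], 8) -> 12  [called from main, line 38]
Log origins:
  1: emitted by main (line 37)
  2: emitted by pick_anchor (line 28)
  3: emitted by collect_span (line 2)
  4: emitted by collect_span (line 6)
  5: emitted by rank_cells (line 10)
  6: emitted by rank_cells (line 15)
  7: emitted by pick_anchor (line 31)
  8: emitted by rate_window (line 19)
A correct fix: line 32: replace `rate_window(limit, low)` with `rate_window(low, limit)`.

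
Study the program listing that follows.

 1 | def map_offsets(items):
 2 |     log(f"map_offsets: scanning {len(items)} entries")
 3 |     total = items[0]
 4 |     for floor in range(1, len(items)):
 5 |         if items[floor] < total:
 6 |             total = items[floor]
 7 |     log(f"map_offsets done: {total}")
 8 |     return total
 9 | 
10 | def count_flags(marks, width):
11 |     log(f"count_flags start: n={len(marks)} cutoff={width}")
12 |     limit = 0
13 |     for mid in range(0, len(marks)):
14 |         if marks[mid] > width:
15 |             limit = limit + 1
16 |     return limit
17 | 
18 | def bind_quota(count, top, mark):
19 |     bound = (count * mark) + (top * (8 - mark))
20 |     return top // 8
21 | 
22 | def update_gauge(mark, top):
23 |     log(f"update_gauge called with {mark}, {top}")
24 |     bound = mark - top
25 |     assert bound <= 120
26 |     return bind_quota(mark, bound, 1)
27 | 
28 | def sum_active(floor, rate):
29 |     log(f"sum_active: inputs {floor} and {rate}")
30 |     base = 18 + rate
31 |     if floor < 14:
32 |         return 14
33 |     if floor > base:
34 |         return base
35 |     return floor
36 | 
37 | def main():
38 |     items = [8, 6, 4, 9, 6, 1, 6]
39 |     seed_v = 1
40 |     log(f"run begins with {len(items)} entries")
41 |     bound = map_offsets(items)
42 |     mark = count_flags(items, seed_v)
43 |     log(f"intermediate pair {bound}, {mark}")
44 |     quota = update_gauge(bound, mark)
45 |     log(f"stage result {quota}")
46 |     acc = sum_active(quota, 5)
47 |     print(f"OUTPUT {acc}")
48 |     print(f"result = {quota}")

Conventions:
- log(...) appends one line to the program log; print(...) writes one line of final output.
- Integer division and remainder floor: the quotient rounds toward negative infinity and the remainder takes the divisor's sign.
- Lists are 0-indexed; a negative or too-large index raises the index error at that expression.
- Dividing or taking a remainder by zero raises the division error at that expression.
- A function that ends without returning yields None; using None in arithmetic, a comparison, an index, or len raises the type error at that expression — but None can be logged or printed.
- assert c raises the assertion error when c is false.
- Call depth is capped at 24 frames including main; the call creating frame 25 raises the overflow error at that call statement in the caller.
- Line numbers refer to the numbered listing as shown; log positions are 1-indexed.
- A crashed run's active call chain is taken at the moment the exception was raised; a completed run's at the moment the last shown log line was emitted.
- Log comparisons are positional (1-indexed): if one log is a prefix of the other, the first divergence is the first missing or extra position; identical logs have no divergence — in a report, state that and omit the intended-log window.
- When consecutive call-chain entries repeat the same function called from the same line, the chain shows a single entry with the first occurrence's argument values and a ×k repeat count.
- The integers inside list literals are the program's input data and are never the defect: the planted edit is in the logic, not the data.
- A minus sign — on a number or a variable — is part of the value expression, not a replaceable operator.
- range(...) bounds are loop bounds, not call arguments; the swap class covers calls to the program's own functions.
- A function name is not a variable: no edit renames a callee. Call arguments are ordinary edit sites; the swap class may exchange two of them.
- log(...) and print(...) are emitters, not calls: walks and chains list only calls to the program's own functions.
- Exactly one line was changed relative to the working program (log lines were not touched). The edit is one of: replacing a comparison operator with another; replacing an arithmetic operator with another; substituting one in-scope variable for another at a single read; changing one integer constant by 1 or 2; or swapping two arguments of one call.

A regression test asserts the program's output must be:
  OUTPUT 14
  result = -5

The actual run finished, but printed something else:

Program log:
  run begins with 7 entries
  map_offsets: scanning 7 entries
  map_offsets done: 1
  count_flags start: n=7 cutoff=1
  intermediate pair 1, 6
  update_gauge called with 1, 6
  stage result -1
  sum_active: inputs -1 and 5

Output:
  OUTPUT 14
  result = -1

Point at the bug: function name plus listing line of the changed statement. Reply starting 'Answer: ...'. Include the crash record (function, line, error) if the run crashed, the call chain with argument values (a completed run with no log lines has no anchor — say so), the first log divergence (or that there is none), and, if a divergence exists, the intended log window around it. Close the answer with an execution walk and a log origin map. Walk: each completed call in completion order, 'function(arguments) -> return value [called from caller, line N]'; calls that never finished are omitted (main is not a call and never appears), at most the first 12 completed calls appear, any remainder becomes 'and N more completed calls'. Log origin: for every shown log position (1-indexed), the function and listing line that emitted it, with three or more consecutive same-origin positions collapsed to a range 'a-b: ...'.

Answer: the defect is in bind_quota at line 20.
Core observation: Everything matches until log position 7, which reads 'stage result -1' in place of 'stage result -5'.
Call chain: main -> sum_active(-1, 5) (called at line 46).
First divergence: position 7 — the shown line 'stage result -1' should read 'stage result -5'.
Intended log window:
  5: intermediate pair 1, 6
  6: update_gauge called with 1, 6
  7: stage result -5
  8: sum_active: inputs -5 and 5
Execution walk:
  map_offsets([8, 6, 4, 9, 6, 1, 6]) -> 1  [called from main, line 41]
  count_flags([8, 6, 4, 9, 6, 1, 6], 1) -> 6  [called from main, line 42]
  bind_quota(1, -5, 1) -> -1  [called from update_gauge, line 26]
  update_gauge(1, 6) -> -1  [called from main, line 44]
  sum_active(-1, 5) -> 14  [called from main, line 46]
Origin of each log line:
  1: emitted by main (line 40)
  2: emitted by map_offsets (line 2)
  3: emitted by map_offsets (line 7)
  4: emitted by count_flags (line 11)
  5: emitted by main (line 43)
  6: emitted by update_gauge (line 23)
  7: emitted by main (line 45)
  8: emitted by sum_active (line 29)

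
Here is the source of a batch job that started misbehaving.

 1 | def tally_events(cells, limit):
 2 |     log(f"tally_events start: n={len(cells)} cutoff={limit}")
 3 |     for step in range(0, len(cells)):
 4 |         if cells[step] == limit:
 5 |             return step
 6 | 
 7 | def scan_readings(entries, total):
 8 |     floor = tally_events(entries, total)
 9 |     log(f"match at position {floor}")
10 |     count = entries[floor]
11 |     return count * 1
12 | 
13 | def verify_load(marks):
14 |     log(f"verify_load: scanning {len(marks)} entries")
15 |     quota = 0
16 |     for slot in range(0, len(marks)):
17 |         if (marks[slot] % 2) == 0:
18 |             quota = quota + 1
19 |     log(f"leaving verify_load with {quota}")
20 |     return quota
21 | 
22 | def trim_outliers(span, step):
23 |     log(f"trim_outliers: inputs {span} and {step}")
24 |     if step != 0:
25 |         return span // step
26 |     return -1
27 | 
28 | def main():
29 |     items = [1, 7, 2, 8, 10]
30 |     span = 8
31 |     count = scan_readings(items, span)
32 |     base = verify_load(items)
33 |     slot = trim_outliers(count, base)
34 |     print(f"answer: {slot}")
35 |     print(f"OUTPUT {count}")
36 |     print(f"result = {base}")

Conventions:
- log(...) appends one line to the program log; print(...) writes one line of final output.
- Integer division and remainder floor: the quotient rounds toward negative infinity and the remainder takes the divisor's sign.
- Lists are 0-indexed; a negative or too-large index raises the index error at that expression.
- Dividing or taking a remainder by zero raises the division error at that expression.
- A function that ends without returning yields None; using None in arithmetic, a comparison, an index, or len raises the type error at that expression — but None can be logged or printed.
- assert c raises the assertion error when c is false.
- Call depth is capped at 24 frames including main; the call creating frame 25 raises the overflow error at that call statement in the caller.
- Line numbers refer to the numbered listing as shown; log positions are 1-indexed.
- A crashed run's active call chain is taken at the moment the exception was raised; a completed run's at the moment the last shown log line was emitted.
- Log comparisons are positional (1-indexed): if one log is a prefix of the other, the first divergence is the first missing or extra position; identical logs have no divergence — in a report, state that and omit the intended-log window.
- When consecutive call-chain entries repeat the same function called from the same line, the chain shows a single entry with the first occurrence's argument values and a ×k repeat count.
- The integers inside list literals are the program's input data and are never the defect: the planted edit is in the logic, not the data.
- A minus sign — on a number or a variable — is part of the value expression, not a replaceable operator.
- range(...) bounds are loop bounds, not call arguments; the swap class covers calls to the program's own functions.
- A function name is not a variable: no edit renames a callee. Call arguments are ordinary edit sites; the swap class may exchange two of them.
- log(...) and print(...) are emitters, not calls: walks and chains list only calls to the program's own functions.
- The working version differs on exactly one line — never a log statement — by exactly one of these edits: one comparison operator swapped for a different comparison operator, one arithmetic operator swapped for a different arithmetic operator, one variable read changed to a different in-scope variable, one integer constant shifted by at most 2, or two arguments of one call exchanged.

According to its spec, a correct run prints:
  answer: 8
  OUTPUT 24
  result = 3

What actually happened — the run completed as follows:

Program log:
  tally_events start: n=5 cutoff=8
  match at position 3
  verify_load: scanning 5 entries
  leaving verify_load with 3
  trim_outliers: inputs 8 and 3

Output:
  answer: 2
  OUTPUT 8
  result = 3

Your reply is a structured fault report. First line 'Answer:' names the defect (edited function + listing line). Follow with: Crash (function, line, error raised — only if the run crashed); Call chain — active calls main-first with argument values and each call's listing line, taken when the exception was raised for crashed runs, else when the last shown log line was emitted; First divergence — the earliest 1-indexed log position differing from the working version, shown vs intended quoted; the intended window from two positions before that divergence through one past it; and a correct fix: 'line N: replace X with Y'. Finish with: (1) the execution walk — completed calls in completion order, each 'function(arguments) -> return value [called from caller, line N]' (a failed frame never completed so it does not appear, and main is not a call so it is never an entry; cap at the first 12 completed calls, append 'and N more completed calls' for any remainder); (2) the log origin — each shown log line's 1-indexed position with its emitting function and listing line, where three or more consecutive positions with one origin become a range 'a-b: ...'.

Answer: the defect is in scan_readings at line 11.
Core observation: Log line 5 is where behavior first shows: 'trim_outliers: inputs 8 and 3' appears instead of 'trim_outliers: inputs 24 and 3'.
Call chain: main -> trim_outliers(8, 3) (called at line 33).
First divergence: at position 5 the run shows 'trim_outliers: inputs 8 and 3' where the working version logs 'trim_outliers: inputs 24 and 3'.
Intended log window:
  3: verify_load: scanning 5 entries
  4: leaving verify_load with 3
  5: trim_outliers: inputs 24 and 3
Execution walk:
  tally_events([1, 7, 2, 8, 10], 8) -> 3  [called from scan_readings, line 8]
  scan_readings([1, 7, 2, 8, 10], 8) -> 8  [called from main, line 31]
  verify_load([1, 7, 2, 8, 10]) -> 3  [called from main, line 32]
  trim_outliers(8, 3) -> 2  [called from main, line 33]
Log line origins:
  1: emitted by tally_events (line 2)
  2: emitted by scan_readings (line 9)
  3: emitted by verify_load (line 14)
  4: emitted by verify_load (line 19)
  5: emitted by trim_outliers (line 23)
A correct fix: line 11: replace `1` with `3`.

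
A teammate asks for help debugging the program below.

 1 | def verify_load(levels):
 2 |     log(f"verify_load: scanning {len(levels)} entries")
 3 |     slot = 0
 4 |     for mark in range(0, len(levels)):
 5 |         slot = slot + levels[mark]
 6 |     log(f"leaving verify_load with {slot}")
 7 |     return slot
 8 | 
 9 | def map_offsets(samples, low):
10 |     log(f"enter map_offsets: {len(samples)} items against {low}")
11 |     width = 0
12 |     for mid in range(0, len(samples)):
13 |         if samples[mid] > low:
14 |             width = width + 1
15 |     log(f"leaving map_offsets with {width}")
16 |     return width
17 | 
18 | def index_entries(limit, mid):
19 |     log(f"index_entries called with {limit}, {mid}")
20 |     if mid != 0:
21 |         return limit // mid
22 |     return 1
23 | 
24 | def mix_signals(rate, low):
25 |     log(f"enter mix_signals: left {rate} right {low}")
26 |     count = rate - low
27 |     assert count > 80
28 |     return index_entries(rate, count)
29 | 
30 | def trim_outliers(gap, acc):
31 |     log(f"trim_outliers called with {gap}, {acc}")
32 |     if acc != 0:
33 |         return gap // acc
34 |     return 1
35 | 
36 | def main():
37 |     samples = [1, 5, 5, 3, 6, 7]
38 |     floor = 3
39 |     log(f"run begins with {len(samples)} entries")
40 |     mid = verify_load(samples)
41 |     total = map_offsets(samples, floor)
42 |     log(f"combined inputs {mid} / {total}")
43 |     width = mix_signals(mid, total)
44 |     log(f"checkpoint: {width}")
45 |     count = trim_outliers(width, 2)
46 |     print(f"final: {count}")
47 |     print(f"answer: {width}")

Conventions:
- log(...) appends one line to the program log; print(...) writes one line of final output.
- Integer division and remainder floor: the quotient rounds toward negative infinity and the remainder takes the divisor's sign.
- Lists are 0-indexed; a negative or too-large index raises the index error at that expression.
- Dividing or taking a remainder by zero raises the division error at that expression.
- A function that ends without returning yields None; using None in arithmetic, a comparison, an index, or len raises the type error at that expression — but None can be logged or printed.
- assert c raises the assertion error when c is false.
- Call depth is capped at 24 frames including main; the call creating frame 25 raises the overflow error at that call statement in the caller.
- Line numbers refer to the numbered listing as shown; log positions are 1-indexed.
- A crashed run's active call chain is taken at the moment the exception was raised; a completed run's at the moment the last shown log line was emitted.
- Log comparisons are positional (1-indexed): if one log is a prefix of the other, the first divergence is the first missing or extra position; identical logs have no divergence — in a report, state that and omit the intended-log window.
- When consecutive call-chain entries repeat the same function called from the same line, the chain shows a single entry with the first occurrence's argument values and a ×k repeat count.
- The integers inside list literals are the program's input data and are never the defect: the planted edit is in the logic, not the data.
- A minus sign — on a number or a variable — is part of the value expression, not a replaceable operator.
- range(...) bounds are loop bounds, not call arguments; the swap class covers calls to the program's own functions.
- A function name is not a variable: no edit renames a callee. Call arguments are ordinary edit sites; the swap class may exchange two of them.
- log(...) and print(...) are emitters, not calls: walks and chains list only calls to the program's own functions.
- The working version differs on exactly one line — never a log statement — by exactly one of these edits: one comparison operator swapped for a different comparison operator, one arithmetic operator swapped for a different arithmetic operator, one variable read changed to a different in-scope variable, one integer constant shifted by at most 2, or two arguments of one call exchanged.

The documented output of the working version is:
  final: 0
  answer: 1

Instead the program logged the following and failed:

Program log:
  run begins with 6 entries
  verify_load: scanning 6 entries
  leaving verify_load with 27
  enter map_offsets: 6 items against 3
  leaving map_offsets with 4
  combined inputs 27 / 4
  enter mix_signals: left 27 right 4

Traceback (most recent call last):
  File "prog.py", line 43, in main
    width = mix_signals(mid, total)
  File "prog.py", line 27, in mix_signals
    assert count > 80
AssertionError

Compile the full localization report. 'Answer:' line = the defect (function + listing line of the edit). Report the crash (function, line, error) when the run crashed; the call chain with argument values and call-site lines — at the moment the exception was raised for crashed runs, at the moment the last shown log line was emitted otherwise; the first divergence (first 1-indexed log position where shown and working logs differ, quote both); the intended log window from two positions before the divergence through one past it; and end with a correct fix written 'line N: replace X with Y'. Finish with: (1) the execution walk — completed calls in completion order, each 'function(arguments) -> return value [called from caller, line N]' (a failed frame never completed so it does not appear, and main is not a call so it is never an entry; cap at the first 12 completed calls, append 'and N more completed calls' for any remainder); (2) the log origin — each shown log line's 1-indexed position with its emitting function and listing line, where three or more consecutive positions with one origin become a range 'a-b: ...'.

Answer: the defect is in mix_signals at line 27.
Core observation: After 7 matching log lines the faulty run goes silent, while the working version continues with 'index_entries called with 27, 23'.
Crash: mix_signals, line 27, AssertionError.
Call chain: main -> mix_signals(27, 4) (called at line 43).
First divergence: position 8 (shown log ended at 7 lines; the working version continues: 'index_entries called with 27, 23').
Intended log window:
  6: combined inputs 27 / 4
  7: enter mix_signals: left 27 right 4
  8: index_entries called with 27, 23
  9: checkpoint: 1
Execution walk:
  verify_load([1, 5, 5, 3, 6, 7]) -> 27  [called from main, line 40]
  map_offsets([1, 5, 5, 3, 6, 7], 3) -> 4  [called from main, line 41]
Origin of each log line:
  1 — main, line 39
  2 — verify_load, line 2
  3 — verify_load, line 6
  4 — map_offsets, line 10
  5 — map_offsets, line 15
  6 — main, line 42
  7 — mix_signals, line 25
A correct fix: line 27: replace `>` with `<=`.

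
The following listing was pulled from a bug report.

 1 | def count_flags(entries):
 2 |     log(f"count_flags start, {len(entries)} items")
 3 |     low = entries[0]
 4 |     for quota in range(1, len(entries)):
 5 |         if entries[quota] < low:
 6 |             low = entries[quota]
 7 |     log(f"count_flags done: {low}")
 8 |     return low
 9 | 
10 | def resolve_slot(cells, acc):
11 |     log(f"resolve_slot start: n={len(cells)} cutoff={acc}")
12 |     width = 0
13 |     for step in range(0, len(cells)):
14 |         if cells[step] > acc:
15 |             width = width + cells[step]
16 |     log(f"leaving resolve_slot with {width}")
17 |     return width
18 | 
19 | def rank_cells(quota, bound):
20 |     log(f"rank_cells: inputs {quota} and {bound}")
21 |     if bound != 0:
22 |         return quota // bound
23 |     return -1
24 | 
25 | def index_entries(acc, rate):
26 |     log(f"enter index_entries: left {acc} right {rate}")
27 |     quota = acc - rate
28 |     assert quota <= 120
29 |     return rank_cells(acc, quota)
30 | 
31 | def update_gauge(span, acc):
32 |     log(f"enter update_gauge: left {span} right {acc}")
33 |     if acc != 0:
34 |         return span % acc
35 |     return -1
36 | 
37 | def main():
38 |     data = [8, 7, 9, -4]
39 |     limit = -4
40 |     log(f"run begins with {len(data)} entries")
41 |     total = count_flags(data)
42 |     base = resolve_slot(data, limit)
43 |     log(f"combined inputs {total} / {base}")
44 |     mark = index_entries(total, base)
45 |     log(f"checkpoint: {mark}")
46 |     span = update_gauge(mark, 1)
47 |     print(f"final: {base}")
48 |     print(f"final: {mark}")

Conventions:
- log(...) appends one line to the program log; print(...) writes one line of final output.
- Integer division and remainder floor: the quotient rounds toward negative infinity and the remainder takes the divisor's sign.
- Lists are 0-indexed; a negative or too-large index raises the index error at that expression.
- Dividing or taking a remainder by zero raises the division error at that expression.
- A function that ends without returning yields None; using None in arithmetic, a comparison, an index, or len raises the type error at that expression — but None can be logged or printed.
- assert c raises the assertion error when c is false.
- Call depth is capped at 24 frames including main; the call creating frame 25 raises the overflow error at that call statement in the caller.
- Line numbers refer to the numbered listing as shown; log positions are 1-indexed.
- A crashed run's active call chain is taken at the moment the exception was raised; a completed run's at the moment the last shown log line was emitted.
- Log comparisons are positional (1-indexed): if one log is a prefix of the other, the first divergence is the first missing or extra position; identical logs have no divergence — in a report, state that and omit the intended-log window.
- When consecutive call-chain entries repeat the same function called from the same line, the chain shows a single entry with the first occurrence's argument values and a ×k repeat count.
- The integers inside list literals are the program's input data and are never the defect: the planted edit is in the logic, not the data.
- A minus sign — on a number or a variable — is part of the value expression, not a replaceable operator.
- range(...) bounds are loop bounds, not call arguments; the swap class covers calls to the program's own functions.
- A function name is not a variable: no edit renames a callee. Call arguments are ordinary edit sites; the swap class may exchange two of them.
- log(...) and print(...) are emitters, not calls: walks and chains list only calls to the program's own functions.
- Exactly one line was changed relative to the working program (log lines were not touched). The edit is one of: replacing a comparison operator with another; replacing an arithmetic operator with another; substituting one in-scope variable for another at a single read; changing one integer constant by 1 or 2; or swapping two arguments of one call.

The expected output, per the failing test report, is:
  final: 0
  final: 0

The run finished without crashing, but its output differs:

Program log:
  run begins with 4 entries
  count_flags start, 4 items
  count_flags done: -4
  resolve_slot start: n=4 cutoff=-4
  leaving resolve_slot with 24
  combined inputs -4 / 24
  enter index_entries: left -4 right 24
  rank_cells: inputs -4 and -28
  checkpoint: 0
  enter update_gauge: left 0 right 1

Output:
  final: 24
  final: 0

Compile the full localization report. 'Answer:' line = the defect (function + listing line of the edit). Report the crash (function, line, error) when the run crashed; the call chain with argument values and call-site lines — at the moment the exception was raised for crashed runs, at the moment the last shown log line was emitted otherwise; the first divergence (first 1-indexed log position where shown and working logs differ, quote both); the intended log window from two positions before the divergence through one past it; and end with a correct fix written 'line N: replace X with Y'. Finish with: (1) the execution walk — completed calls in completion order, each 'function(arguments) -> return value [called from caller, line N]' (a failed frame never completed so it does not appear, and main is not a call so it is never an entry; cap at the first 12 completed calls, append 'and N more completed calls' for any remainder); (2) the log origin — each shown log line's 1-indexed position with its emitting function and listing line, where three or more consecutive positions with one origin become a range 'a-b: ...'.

Answer: the defect is in main at line 47.
Key observation: No log line changed; the fault shows up purely in the output.
Call chain: main -> update_gauge(0, 1) (called at line 46).
First divergence: none (the log streams are identical).
Execution walk:
  count_flags([8, 7, 9, -4]) -> -4  [called from main, line 41]
  resolve_slot([8, 7, 9, -4], -4) -> 24  [called from main, line 42]
  rank_cells(-4, -28) -> 0  [called from index_entries, line 29]
  index_entries(-4, 24) -> 0  [called from main, line 44]
  update_gauge(0, 1) -> 0  [called from main, line 46]
Log origins:
  1 — main, line 40
  2 — count_flags, line 2
  3 — count_flags, line 7
  4 — resolve_slot, line 11
  5 — resolve_slot, line 16
  6 — main, line 43
  7 — index_entries, line 26
  8 — rank_cells, line 20
  9 — main, line 45
  10 — update_gauge, line 32
A correct fix: line 47: replace `base` with `span`.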